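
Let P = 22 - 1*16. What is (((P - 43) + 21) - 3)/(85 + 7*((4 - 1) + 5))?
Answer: -19/141 ≈ -0.13475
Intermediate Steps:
P = 6 (P = 22 - 16 = 6)
(((P - 43) + 21) - 3)/(85 + 7*((4 - 1) + 5)) = (((6 - 43) + 21) - 3)/(85 + 7*((4 - 1) + 5)) = ((-37 + 21) - 3)/(85 + 7*(3 + 5)) = (-16 - 3)/(85 + 7*8) = -19/(85 + 56) = -19/141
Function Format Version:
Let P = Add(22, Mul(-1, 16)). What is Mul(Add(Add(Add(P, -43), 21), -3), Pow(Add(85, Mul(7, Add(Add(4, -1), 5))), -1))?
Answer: Rational(-19, 141) ≈ -0.13475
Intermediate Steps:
P = 6 (P = Add(22, -16) = 6)
Mul(Add(Add(Add(P, -43), 21), -3), Pow(Add(85, Mul(7, Add(Add(4, -1), 5))), -1)) = Mul(Add(Add(Add(6, -43), 21), -3), Pow(Add(85, Mul(7, Add(Add(4, -1), 5))), -1)) = Mul(Add(Add(-37, 21), -3), Pow(Add(85, Mul(7, Add(3, 5))), -1)) = Mul(Add(-16, -3), Pow(Add(85, Mul(7, 8)), -1)) = Mul(-19, Pow(Add(85, 56), -1)) = Mul(-19, Pow(141, -1)) = Mul(-19, Rational(1, 141)) = Rational(-19, 141)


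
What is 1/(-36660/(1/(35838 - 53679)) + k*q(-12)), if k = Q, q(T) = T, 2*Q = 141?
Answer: 1/654050214 ≈ 1.5289e-9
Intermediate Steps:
Q = 141/2 (Q = (1/2)*141 = 141/2 ≈ 70.500)
k = 141/2 ≈ 70.500
1/(-36660/(1/(35838 - 53679)) + k*q(-12)) = 1/(-36660/(1/(35838 - 53679)) + (141/2)*(-12)) = 1/(-36660/(1/(-17841)) - 846) = 1/(-36660/(-1/17841) - 846) = 1/(-36660*(-17841) - 846) = 1/(654051060 - 846) = 1/654050214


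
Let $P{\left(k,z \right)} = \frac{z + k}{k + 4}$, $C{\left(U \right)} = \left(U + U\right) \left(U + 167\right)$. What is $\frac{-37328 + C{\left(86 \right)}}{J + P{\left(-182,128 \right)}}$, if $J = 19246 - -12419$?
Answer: $\frac{137683}{704553} \approx 0.19542$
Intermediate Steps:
$J = 31665$ ($J = 19246 + 12419 = 31665$)
$C{\left(U \right)} = 2 U \left(167 + U\right)$
$P{\left(k,z \right)} = \frac{k + z}{4 + k}$
$\frac{-37328 + C{\left(86 \right)}}{J + P{\left(-182,128 \right)}} = \frac{-37328 + 2 \cdot 86 \left(167 + 86\right)}{31665 + \frac{-182 + 128}{4 - 182}} = \frac{-37328 + 2 \cdot 86 \cdot 253}{31665 + \frac{1}{-178} \left(-54\right)} = \frac{-37328 + 43516}{31665 - - \frac{27}{89}} = \frac{6188}{31665 + \frac{27}{89}} = \frac{6188}{\frac{2818212}{89}} = 6188 \cdot \frac{89}{2818212} = \frac{137683}{704553}$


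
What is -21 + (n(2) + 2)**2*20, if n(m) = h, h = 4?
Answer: 699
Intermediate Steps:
n(m) = 4
-21 + (n(2) + 2)**2*20 = -21 + (4 + 2)**2*20 = -21 + 6**2*20 = -21 + 36*20 = -21 + 720 = 699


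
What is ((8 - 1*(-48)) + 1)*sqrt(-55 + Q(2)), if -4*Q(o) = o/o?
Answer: 57*I*sqrt(221)/2 ≈ 423.68*I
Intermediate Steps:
Q(o) = -1/4 (Q(o) = -o/(4*o) = -1/4*1 = -1/4)
((8 - 1*(-48)) + 1)*sqrt(-55 + Q(2)) = ((8 - 1*(-48)) + 1)*sqrt(-55 - 1/4) = ((8 + 48) + 1)*sqrt(-221/4) = (56 + 1)*(I*sqrt(221)/2) = 57*(I*sqrt(221)/2) = 57*I*sqrt(221)/2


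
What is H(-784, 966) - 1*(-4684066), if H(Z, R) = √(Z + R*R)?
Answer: 4684066 + 14*√4757 ≈ 4.6850e+6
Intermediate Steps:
H(Z, R) = √(Z + R²)
H(-784, 966) - 1*(-4684066) = √(-784 + 966²) - 1*(-4684066) = √(-784 + 933156) + 4684066 = √932372 + 4684066 = 14*√4757 + 4684066 = 4684066 + 14*√4757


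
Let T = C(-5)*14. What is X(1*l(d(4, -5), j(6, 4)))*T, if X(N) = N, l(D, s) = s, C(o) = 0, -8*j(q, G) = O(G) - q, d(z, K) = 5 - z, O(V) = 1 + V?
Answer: 0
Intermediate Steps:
j(q, G) = -1/8 - G/8 + q/8 (j(q, G) = -((1 + G) - q)/8 = -(1 + G - q)/8 = -1/8 - G/8 + q/8)
T = 0 (T = 0*14 = 0)
X(1*l(d(4, -5), j(6, 4)))*T = (1*(-1/8 - 1/8*4 + (1/8)*6))*0 = (1*(-1/8 - 1/2 + 3/4))*0 = (1*(1/8))*0 = (1/8)*0 = 0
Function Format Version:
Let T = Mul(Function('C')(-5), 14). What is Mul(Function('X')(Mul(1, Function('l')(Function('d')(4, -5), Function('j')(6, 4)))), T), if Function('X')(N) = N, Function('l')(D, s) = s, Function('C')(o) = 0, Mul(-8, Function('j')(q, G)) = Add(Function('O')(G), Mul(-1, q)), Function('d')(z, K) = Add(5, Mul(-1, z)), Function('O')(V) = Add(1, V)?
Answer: 0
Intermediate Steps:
Function('j')(q, G) = Add(Rational(-1, 8), Mul(Rational(-1, 8), G), Mul(Rational(1, 8), q)) (Function('j')(q, G) = Mul(Rational(-1, 8), Add(Add(1, G), Mul(-1, q))) = Mul(Rational(-1, 8), Add(1, G, Mul(-1, q))) = Add(Rational(-1, 8), Mul(Rational(-1, 8), G), Mul(Rational(1, 8), q)))
T = 0 (T = Mul(0, 14) = 0)
Mul(Function('X')(Mul(1, Function('l')(Function('d')(4, -5), Function('j')(6, 4)))), T) = Mul(Mul(1, Add(Rational(-1, 8), Mul(Rational(-1, 8), 4), Mul(Rational(1, 8), 6))), 0) = Mul(Mul(1, Add(Rational(-1, 8), Rational(-1, 2), Rational(3, 4))), 0) = Mul(Mul(1, Rational(1, 8)), 0) = Mul(Rational(1, 8), 0) = 0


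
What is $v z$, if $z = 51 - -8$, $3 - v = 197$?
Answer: $-11446$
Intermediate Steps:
$v = -194$ ($v = 3 - 197 = -194$)
$z = 59$ ($z = 51 + 8 = 59$)
$v z = \left(-194\right) 59 = -11446$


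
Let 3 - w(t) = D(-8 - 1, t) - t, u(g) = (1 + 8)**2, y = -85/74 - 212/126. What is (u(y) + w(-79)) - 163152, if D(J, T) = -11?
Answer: -163136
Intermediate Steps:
y = -13199/4662 (y = -85*1/74 - 212*1/126 = -85/74 - 106/63 = -13199/4662 ≈ -2.8312)
u(g) = 81 (u(g) = 9**2 = 81)
w(t) = 14 + t (w(t) = 3 - (-11 - t) = 3 + (11 + t) = 14 + t)
(u(y) + w(-79)) - 163152 = (81 + (14 - 79)) - 163152 = (81 - 65) - 163152 = 16 - 163152 = -163136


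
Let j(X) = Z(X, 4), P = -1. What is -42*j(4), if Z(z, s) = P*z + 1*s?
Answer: 0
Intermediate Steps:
Z(z, s) = s - z (Z(z, s) = -z + 1*s = -z + s = s - z)
j(X) = 4 - X
-42*j(4) = -42*(4 - 1*4) = -42*(4 - 4) = -42*0 = 0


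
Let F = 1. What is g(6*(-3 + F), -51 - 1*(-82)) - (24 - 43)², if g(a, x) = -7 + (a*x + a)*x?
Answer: -12272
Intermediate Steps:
g(a, x) = -7 + x*(a + a*x) (g(a, x) = -7 + (a + a*x)*x = -7 + x*(a + a*x))
g(6*(-3 + F), -51 - 1*(-82)) - (24 - 43)² = (-7 + (6*(-3 + 1))*(-51 - 1*(-82)) + (6*(-3 + 1))*(-51 - 1*(-82))²) - (24 - 43)² = (-7 + (6*(-2))*(-51 + 82) + (6*(-2))*(-51 + 82)²) - 1*(-19)² = (-7 - 12*31 - 12*31²) - 1*361 = (-7 - 372 - 12*961) - 361 = (-7 - 372 - 11532) - 361 = -11911 - 361 = -12272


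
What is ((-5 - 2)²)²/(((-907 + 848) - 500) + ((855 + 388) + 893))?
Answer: 2401/1577 ≈ 1.5225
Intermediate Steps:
((-5 - 2)²)²/(((-907 + 848) - 500) + ((855 + 388) + 893)) = ((-7)²)²/((-59 - 500) + (1243 + 893)) = 49²/(-559 + 2136) = 2401/1577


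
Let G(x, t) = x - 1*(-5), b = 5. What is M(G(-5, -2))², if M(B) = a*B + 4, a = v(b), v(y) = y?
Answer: 16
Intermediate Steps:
G(x, t) = 5 + x (G(x, t) = x + 5 = 5 + x)
a = 5
M(B) = 4 + 5*B (M(B) = 5*B + 4 = 4 + 5*B)
M(G(-5, -2))² = (4 + 5*(5 - 5))² = (4 + 5*0)² = (4 + 0)² = 4² = 16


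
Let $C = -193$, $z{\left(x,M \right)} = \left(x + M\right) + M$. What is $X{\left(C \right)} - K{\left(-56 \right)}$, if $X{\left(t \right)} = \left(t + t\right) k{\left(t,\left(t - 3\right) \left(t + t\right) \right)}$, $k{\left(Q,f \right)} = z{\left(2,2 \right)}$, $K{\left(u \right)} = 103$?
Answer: $-2419$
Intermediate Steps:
$z{\left(x,M \right)} = x + 2 M$ ($z{\left(x,M \right)} = \left(M + x\right) + M = x + 2 M$)
$k{\left(Q,f \right)} = 6$ ($k{\left(Q,f \right)} = 2 + 2 \cdot 2 = 2 + 4 = 6$)
$X{\left(t \right)} = 12 t$ ($X{\left(t \right)} = \left(t + t\right) 6 = 2 t 6 = 12 t$)
$X{\left(C \right)} - K{\left(-56 \right)} = 12 \left(-193\right) - 103 = -2316 - 103 = -2419$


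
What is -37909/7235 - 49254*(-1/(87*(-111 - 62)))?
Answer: -308973683/36297995 ≈ -8.5121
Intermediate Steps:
-37909/7235 - 49254*(-1/(87*(-111 - 62))) = -37909*1/7235 - 49254/((-87*(-173))) = -37909/7235 - 49254/15051 = -37909/7235 - 49254*1/15051 = -37909/7235 - 16418/5017 = -308973683/36297995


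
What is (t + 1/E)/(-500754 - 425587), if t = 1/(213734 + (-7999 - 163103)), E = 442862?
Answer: -242747/8744702014811672 ≈ -2.7759e-11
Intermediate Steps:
t = 1/42632 (t = 1/(213734 - 171102) = 1/42632 ≈ 2.3457e-5)
(t + 1/E)/(-500754 - 425587) = (1/42632 + 1/442862)/(-500754 - 425587) = (1/42632 + 1/442862)/(-926341) = (242747/9440046392)*(-1/926341) = -242747/8744702014811672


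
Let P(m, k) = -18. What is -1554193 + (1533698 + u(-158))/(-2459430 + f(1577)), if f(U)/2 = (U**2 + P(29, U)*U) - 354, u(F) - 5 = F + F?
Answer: -3818569849577/2456948 ≈ -1.5542e+6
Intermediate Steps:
u(F) = 5 + 2*F (u(F) = 5 + (F + F) = 5 + 2*F)
f(U) = -708 - 36*U + 2*U**2 (f(U) = 2*((U**2 - 18*U) - 354) = 2*(-354 + U**2 - 18*U) = -708 - 36*U + 2*U**2)
-1554193 + (1533698 + u(-158))/(-2459430 + f(1577)) = -1554193 + (1533698 + (5 + 2*(-158)))/(-2459430 + (-708 - 36*1577 + 2*1577**2)) = -1554193 + (1533698 + (5 - 316))/(-2459430 + (-708 - 56772 + 2*2486929)) = -1554193 + (1533698 - 311)/(-2459430 + (-708 - 56772 + 4973858)) = -1554193 + 1533387/(-2459430 + 4916378) = -1554193 + 1533387/2456948 = -3818569849577/2456948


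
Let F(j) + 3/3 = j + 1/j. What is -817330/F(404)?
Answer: -330201320/162813 ≈ -2028.1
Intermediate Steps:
F(j) = -1 + j + 1/j (F(j) = -1 + (j + 1/j) = -1 + j + 1/j)
-817330/F(404) = -817330/(-1 + 404 + 1/404) = -817330/162813/404 = -817330*404/162813 = -330201320/162813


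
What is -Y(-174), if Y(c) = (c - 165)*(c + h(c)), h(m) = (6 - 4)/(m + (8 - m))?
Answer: -235605/4 ≈ -58901.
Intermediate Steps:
h(m) = ¼ (h(m) = 2/8 = 2*(⅛) = ¼)
Y(c) = (-165 + c)*(¼ + c) (Y(c) = (c - 165)*(c + ¼) = (-165 + c)*(¼ + c))
-Y(-174) = -(-165/4 + (-174)² - 659/4*(-174)) = -(-165/4 + 30276 + 57333/2) = -1*235605/4 = -235605/4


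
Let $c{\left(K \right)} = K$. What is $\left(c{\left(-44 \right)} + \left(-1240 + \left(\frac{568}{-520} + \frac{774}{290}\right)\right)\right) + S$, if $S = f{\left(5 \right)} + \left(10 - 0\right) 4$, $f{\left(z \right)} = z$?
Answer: $- \frac{2332543}{1885} \approx -1237.4$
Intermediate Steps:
$S = 45$ ($S = 5 + \left(10 - 0\right) 4 = 5 + \left(10 + 0\right) 4 = 5 + 10 \cdot 4 = 5 + 40 = 45$)
$\left(c{\left(-44 \right)} + \left(-1240 + \left(\frac{568}{-520} + \frac{774}{290}\right)\right)\right) + S = \left(-44 + \left(-1240 + \left(\frac{568}{-520} + \frac{774}{290}\right)\right)\right) + 45 = \left(-44 + \left(-1240 + \left(568 \left(- \frac{1}{520}\right) + 774 \cdot \frac{1}{290}\right)\right)\right) + 45 = \left(-44 + \left(-1240 + \left(- \frac{71}{65} + \frac{387}{145}\right)\right)\right) + 45 = \left(-44 + \left(-1240 + \frac{2972}{1885}\right)\right) + 45 = \left(-44 - \frac{2334428}{1885}\right) + 45 = - \frac{2417368}{1885} + 45 = - \frac{2332543}{1885}$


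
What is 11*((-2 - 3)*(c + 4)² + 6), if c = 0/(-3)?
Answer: -814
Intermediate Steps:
c = 0 (c = 0*(-⅓) = 0)
11*((-2 - 3)*(c + 4)² + 6) = 11*((-2 - 3)*(0 + 4)² + 6) = 11*(-5*4² + 6) = 11*(-5*16 + 6) = 11*(-80 + 6) = 11*(-74) = -814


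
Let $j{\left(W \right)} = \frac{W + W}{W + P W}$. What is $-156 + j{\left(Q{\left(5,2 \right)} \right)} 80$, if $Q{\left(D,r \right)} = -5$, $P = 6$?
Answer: $- \frac{932}{7} \approx -133.14$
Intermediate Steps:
$j{\left(W \right)} = \frac{2}{7}$ ($j{\left(W \right)} = \frac{W + W}{W + 6 W} = \frac{2 W}{7 W} = 2 W \frac{1}{7 W} = \frac{2}{7}$)
$-156 + j{\left(Q{\left(5,2 \right)} \right)} 80 = -156 + \frac{2}{7} \cdot 80 = -156 + \frac{160}{7} = - \frac{932}{7}$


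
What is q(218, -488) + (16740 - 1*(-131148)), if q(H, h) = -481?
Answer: 147407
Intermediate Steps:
q(218, -488) + (16740 - 1*(-131148)) = -481 + (16740 - 1*(-131148)) = -481 + (16740 + 131148) = -481 + 147888 = 147407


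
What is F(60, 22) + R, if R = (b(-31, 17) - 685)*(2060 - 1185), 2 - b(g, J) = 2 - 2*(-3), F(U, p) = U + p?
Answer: -604543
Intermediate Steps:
b(g, J) = -6 (b(g, J) = 2 - (2 - 2*(-3)) = 2 - (2 + 6) = 2 - 1*8 = 2 - 8 = -6)
R = -604625 (R = (-6 - 685)*(2060 - 1185) = -691*875 = -604625)
F(60, 22) + R = (60 + 22) - 604625 = 82 - 604625 = -604543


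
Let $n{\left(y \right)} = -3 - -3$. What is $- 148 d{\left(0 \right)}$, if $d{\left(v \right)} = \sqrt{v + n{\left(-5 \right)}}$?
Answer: $0$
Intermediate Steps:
$n{\left(y \right)} = 0$ ($n{\left(y \right)} = -3 + 3 = 0$)
$d{\left(v \right)} = \sqrt{v}$ ($d{\left(v \right)} = \sqrt{v + 0} = \sqrt{v}$)
$- 148 d{\left(0 \right)} = - 148 \sqrt{0} = \left(-148\right) 0 = 0$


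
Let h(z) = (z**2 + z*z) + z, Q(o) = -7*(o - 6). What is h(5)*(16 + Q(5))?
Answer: 1265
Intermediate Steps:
Q(o) = 42 - 7*o (Q(o) = -7*(-6 + o) = 42 - 7*o)
h(z) = z + 2*z**2 (h(z) = (z**2 + z**2) + z = 2*z**2 + z = z + 2*z**2)
h(5)*(16 + Q(5)) = (5*(1 + 2*5))*(16 + (42 - 7*5)) = (5*(1 + 10))*(16 + (42 - 35)) = (5*11)*(16 + 7) = 55*23 = 1265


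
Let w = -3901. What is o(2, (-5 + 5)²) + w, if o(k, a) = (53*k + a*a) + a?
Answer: -3795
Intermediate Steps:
o(k, a) = a + a² + 53*k (o(k, a) = (53*k + a²) + a = (a² + 53*k) + a = a + a² + 53*k)
o(2, (-5 + 5)²) + w = ((-5 + 5)² + ((-5 + 5)²)² + 53*2) - 3901 = (0² + (0²)² + 106) - 3901 = (0 + 0² + 106) - 3901 = (0 + 0 + 106) - 3901 = 106 - 3901 = -3795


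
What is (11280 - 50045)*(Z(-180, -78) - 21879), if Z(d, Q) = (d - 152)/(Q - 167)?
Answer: 41556258319/49 ≈ 8.4809e+8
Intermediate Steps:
Z(d, Q) = (-152 + d)/(-167 + Q)
(11280 - 50045)*(Z(-180, -78) - 21879) = (11280 - 50045)*((-152 - 180)/(-167 - 78) - 21879) = -38765*(-332/(-245) - 21879) = -38765*(-1/245*(-332) - 21879) = -38765*(332/245 - 21879) = -38765*(-5360023/245) = 41556258319/49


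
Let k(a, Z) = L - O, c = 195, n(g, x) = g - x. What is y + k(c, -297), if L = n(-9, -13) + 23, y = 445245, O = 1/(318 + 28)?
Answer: 154064111/346 ≈ 4.4527e+5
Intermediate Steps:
O = 1/346 ≈ 0.0028902
L = 27 (L = (-9 - 1*(-13)) + 23 = (-9 + 13) + 23 = 4 + 23 = 27)
k(a, Z) = 9341/346 (k(a, Z) = 27 - 1*1/346 = 27 - 1/346 = 9341/346)
y + k(c, -297) = 445245 + 9341/346 = 154064111/346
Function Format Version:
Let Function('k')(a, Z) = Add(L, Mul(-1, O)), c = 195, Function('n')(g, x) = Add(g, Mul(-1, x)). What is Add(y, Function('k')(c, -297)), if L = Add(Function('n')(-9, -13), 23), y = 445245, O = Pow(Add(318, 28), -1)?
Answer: Rational(154064111, 346) ≈ 4.4527e+5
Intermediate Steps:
O = Rational(1, 346) (O = Pow(346, -1) = Rational(1, 346) ≈ 0.0028902)
L = 27 (L = Add(Add(-9, Mul(-1, -13)), 23) = Add(Add(-9, 13), 23) = Add(4, 23) = 27)
Function('k')(a, Z) = Rational(9341, 346) (Function('k')(a, Z) = Add(27, Mul(-1, Rational(1, 346))) = Add(27, Rational(-1, 346)) = Rational(9341, 346))
Add(y, Function('k')(c, -297)) = Add(445245, Rational(9341, 346)) = Rational(154064111, 346)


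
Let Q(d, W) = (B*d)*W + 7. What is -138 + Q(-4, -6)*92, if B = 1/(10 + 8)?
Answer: 1886/3 ≈ 628.67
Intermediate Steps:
B = 1/18 ≈ 0.055556
Q(d, W) = 7 + W*d/18 (Q(d, W) = (d/18)*W + 7 = W*d/18 + 7 = 7 + W*d/18)
-138 + Q(-4, -6)*92 = -138 + (7 + (1/18)*(-6)*(-4))*92 = -138 + (7 + 4/3)*92 = -138 + (25/3)*92 = -138 + 2300/3 = 1886/3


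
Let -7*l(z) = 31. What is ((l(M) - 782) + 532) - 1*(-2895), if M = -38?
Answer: 18484/7 ≈ 2640.6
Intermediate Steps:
l(z) = -31/7 (l(z) = -1/7*31 = -31/7)
((l(M) - 782) + 532) - 1*(-2895) = ((-31/7 - 782) + 532) - 1*(-2895) = (-5505/7 + 532) + 2895 = -1781/7 + 2895 = 18484/7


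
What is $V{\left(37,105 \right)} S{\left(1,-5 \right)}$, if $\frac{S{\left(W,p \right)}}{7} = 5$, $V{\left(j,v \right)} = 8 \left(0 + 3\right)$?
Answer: $840$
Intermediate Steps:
$V{\left(j,v \right)} = 24$ ($V{\left(j,v \right)} = 8 \cdot 3 = 24$)
$S{\left(W,p \right)} = 35$ ($S{\left(W,p \right)} = 7 \cdot 5 = 35$)
$V{\left(37,105 \right)} S{\left(1,-5 \right)} = 24 \cdot 35 = 840$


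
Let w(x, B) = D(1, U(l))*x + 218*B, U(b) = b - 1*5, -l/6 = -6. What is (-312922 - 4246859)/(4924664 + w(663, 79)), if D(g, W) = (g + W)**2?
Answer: -4559781/5620798 ≈ -0.81123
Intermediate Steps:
l = 36 (l = -6*(-6) = 36)
U(b) = -5 + b (U(b) = b - 5 = -5 + b)
D(g, W) = (W + g)**2
w(x, B) = 218*B + 1024*x (w(x, B) = ((-5 + 36) + 1)**2*x + 218*B = (31 + 1)**2*x + 218*B = 32**2*x + 218*B = 1024*x + 218*B = 218*B + 1024*x)
(-312922 - 4246859)/(4924664 + w(663, 79)) = (-312922 - 4246859)/(4924664 + (218*79 + 1024*663)) = -4559781/(4924664 + (17222 + 678912)) = -4559781/(4924664 + 696134) = -4559781/5620798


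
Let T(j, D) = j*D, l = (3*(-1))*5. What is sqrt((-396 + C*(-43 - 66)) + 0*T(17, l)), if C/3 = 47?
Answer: I*sqrt(15765) ≈ 125.56*I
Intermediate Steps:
C = 141 (C = 3*47 = 141)
l = -15 (l = -3*5 = -15)
T(j, D) = D*j
sqrt((-396 + C*(-43 - 66)) + 0*T(17, l)) = sqrt((-396 + 141*(-43 - 66)) + 0*(-15*17)) = sqrt((-396 + 141*(-109)) + 0*(-255)) = sqrt((-396 - 15369) + 0) = sqrt(-15765 + 0) = sqrt(-15765) = I*sqrt(15765)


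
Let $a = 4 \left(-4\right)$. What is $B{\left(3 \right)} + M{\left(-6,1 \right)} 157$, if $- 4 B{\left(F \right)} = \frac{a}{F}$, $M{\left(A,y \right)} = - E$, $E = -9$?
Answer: $\frac{4243}{3} \approx 1414.3$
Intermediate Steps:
$a = -16$
$M{\left(A,y \right)} = 9$ ($M{\left(A,y \right)} = \left(-1\right) \left(-9\right) = 9$)
$B{\left(F \right)} = \frac{4}{F}$ ($B{\left(F \right)} = - \frac{\left(-16\right) \frac{1}{F}}{4} = \frac{4}{F}$)
$B{\left(3 \right)} + M{\left(-6,1 \right)} 157 = \frac{4}{3} + 9 \cdot 157 = 4 \cdot \frac{1}{3} + 1413 = \frac{4}{3} + 1413 = \frac{4243}{3}$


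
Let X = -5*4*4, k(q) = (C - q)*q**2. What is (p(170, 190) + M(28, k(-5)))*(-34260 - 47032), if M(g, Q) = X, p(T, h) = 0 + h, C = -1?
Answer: -8942120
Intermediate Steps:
k(q) = q**2*(-1 - q) (k(q) = (-1 - q)*q**2 = q**2*(-1 - q))
p(T, h) = h
X = -80 (X = -20*4 = -80)
M(g, Q) = -80
(p(170, 190) + M(28, k(-5)))*(-34260 - 47032) = (190 - 80)*(-34260 - 47032) = 110*(-81292) = -8942120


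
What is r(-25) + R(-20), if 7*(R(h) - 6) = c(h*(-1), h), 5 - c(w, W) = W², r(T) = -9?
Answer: -416/7 ≈ -59.429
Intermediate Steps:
c(w, W) = 5 - W²
R(h) = 47/7 - h²/7 (R(h) = 6 + (5 - h²)/7 = 6 + (5/7 - h²/7) = 47/7 - h²/7)
r(-25) + R(-20) = -9 + (47/7 - ⅐*(-20)²) = -9 + (47/7 - ⅐*400) = -9 + (47/7 - 400/7) = -9 - 353/7 = -416/7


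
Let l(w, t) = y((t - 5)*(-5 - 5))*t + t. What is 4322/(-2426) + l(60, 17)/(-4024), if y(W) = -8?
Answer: -8551517/4881112 ≈ -1.7520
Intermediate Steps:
l(w, t) = -7*t (l(w, t) = -8*t + t = -7*t)
4322/(-2426) + l(60, 17)/(-4024) = 4322/(-2426) - 7*17/(-4024) = 4322*(-1/2426) - 119*(-1/4024) = -2161/1213 + 119/4024 = -8551517/4881112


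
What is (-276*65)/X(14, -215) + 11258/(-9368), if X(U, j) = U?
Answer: -42054883/32788 ≈ -1282.6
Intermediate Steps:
(-276*65)/X(14, -215) + 11258/(-9368) = -276*65/14 + 11258/(-9368) = -17940*1/14 + 11258*(-1/9368) = -8970/7 - 5629/4684 = -42054883/32788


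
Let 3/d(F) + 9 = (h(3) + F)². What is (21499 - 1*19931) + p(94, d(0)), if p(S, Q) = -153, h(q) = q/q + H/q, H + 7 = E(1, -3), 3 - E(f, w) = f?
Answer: 1415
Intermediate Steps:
E(f, w) = 3 - f
H = -5 (H = -7 + (3 - 1*1) = -7 + (3 - 1) = -7 + 2 = -5)
h(q) = 1 - 5/q (h(q) = q/q - 5/q = 1 - 5/q)
d(F) = 3/(-9 + (-⅔ + F)²) (d(F) = 3/(-9 + ((-5 + 3)/3 + F)²) = 3/(-9 + ((⅓)*(-2) + F)²) = 3/(-9 + (-⅔ + F)²))
(21499 - 1*19931) + p(94, d(0)) = (21499 - 1*19931) - 153 = (21499 - 19931) - 153 = 1568 - 153 = 1415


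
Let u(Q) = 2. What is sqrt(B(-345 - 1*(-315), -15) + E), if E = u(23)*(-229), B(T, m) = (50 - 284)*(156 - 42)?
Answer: I*sqrt(27134) ≈ 164.72*I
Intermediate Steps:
B(T, m) = -26676 (B(T, m) = -234*114 = -26676)
E = -458 (E = 2*(-229) = -458)
sqrt(B(-345 - 1*(-315), -15) + E) = sqrt(-26676 - 458) = sqrt(-27134) = I*sqrt(27134)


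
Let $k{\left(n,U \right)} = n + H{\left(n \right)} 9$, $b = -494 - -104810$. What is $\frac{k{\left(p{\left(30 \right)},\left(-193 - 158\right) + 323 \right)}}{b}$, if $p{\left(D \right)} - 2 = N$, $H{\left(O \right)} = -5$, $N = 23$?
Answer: $- \frac{5}{26079} \approx -0.00019173$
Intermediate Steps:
$p{\left(D \right)} = 25$ ($p{\left(D \right)} = 2 + 23 = 25$)
$b = 104316$ ($b = -494 + 104810 = 104316$)
$k{\left(n,U \right)} = -45 + n$ ($k{\left(n,U \right)} = n - 45 = -45 + n$)
$\frac{k{\left(p{\left(30 \right)},\left(-193 - 158\right) + 323 \right)}}{b} = \frac{-45 + 25}{104316} = \left(-20\right) \frac{1}{104316} = - \frac{5}{26079}$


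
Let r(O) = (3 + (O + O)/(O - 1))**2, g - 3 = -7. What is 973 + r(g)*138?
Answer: 97327/25 ≈ 3893.1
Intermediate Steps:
g = -4 (g = 3 - 7 = -4)
r(O) = (3 + 2*O/(-1 + O))**2 (r(O) = (3 + (2*O)/(-1 + O))**2 = (3 + 2*O/(-1 + O))**2)
973 + r(g)*138 = 973 + ((-3 + 5*(-4))**2/(-1 - 4)**2)*138 = 973 + ((-3 - 20)**2/(-5)**2)*138 = 973 + ((1/25)*(-23)**2)*138 = 973 + ((1/25)*529)*138 = 973 + (529/25)*138 = 973 + 73002/25 = 97327/25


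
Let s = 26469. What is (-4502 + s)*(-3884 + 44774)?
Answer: 898230630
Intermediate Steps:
(-4502 + s)*(-3884 + 44774) = (-4502 + 26469)*(-3884 + 44774) = 21967*40890 = 898230630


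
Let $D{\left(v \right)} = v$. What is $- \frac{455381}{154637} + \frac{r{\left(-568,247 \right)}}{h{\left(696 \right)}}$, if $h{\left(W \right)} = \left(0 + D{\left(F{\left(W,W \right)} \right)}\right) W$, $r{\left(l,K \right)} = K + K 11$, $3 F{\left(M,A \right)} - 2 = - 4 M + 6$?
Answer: $- \frac{73434570065}{24897794096} \approx -2.9494$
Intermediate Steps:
$F{\left(M,A \right)} = \frac{8}{3} - \frac{4 M}{3}$ ($F{\left(M,A \right)} = \frac{2}{3} + \frac{- 4 M + 6}{3} = \frac{2}{3} + \frac{6 - 4 M}{3} = \frac{2}{3} - \left(-2 + \frac{4 M}{3}\right) = \frac{8}{3} - \frac{4 M}{3}$)
$r{\left(l,K \right)} = 12 K$ ($r{\left(l,K \right)} = K + 11 K = 12 K$)
$h{\left(W \right)} = W \left(\frac{8}{3} - \frac{4 W}{3}\right)$ ($h{\left(W \right)} = \left(0 - \left(- \frac{8}{3} + \frac{4 W}{3}\right)\right) W = \left(\frac{8}{3} - \frac{4 W}{3}\right) W = W \left(\frac{8}{3} - \frac{4 W}{3}\right)$)
$- \frac{455381}{154637} + \frac{r{\left(-568,247 \right)}}{h{\left(696 \right)}} = - \frac{455381}{154637} + \frac{12 \cdot 247}{\frac{4}{3} \cdot 696 \left(2 - 696\right)} = \left(-455381\right) \frac{1}{154637} + \frac{2964}{\frac{4}{3} \cdot 696 \left(2 - 696\right)} = - \frac{455381}{154637} + \frac{2964}{\frac{4}{3} \cdot 696 \left(-694\right)} = - \frac{455381}{154637} + \frac{2964}{-644032} = - \frac{455381}{154637} + 2964 \left(- \frac{1}{644032}\right) = - \frac{455381}{154637} - \frac{741}{161008} = - \frac{73434570065}{24897794096}$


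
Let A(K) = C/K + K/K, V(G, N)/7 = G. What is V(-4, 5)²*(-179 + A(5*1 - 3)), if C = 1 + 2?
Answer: -138376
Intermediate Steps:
C = 3
V(G, N) = 7*G
A(K) = 1 + 3/K (A(K) = 3/K + K/K = 3/K + 1 = 1 + 3/K)
V(-4, 5)²*(-179 + A(5*1 - 3)) = (7*(-4))²*(-179 + (3 + (5*1 - 3))/(5*1 - 3)) = (-28)²*(-179 + (3 + (5 - 3))/(5 - 3)) = 784*(-179 + (3 + 2)/2) = 784*(-179 + (½)*5) = 784*(-179 + 5/2) = 784*(-353/2) = -138376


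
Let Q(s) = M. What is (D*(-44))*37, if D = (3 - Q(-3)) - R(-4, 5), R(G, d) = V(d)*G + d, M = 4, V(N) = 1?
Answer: 3256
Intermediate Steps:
Q(s) = 4
R(G, d) = G + d (R(G, d) = 1*G + d = G + d)
D = -2 (D = (3 - 1*4) - (-4 + 5) = (3 - 4) - 1*1 = -1 - 1 = -2)
(D*(-44))*37 = -2*(-44)*37 = 88*37 = 3256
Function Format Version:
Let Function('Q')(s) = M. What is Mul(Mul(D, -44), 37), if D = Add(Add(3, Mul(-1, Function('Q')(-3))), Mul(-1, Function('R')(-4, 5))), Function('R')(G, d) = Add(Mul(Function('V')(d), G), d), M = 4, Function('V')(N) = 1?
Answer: 3256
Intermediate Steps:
Function('Q')(s) = 4
Function('R')(G, d) = Add(G, d) (Function('R')(G, d) = Add(Mul(1, G), d) = Add(G, d))
D = -2 (D = Add(Add(3, Mul(-1, 4)), Mul(-1, Add(-4, 5))) = Add(Add(3, -4), Mul(-1, 1)) = Add(-1, -1) = -2)
Mul(Mul(D, -44), 37) = Mul(Mul(-2, -44), 37) = Mul(88, 37) = 3256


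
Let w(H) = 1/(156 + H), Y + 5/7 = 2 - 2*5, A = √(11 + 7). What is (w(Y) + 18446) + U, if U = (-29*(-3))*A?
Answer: 19017833/1031 + 261*√2 ≈ 18815.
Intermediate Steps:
A = 3*√2 (A = √18 = 3*√2 ≈ 4.2426)
Y = -61/7 (Y = -5/7 + (2 - 2*5) = -5/7 + (2 - 10) = -5/7 - 8 = -61/7 ≈ -8.7143)
U = 261*√2 (U = (-29*(-3))*(3*√2) = 87*(3*√2) = 261*√2 ≈ 369.11)
(w(Y) + 18446) + U = (1/(156 - 61/7) + 18446) + 261*√2 = (1/(1031/7) + 18446) + 261*√2 = (7/1031 + 18446) + 261*√2 = 19017833/1031 + 261*√2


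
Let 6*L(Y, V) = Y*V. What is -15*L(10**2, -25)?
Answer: 6250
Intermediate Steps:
L(Y, V) = V*Y/6 (L(Y, V) = (Y*V)/6 = (V*Y)/6 = V*Y/6)
-15*L(10**2, -25) = -5*(-25)*10**2/2 = -5*(-25)*100/2 = -15*(-1250/3) = 6250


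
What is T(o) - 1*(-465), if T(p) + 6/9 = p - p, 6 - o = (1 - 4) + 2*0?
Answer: 1393/3 ≈ 464.33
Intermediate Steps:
o = 9 (o = 6 - ((1 - 4) + 2*0) = 6 - (-3 + 0) = 6 - 1*(-3) = 6 + 3 = 9)
T(p) = -⅔ (T(p) = -⅔ + (p - p) = -⅔ + 0 = -⅔)
T(o) - 1*(-465) = -⅔ - 1*(-465) = -⅔ + 465 = 1393/3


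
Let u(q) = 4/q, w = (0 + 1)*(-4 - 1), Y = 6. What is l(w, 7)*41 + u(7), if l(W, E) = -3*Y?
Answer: -5162/7 ≈ -737.43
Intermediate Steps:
w = -5 (w = 1*(-5) = -5)
l(W, E) = -18 (l(W, E) = -3*6 = -18)
l(w, 7)*41 + u(7) = -18*41 + 4/7 = -738 + 4*(⅐) = -738 + 4/7 = -5162/7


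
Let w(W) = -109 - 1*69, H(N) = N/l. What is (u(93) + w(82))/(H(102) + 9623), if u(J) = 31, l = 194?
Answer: -14259/933482 ≈ -0.015275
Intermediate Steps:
H(N) = N/194
w(W) = -178 (w(W) = -109 - 69 = -178)
(u(93) + w(82))/(H(102) + 9623) = (31 - 178)/((1/194)*102 + 9623) = -147/(51/97 + 9623) = -147/933482/97 = -147*97/933482 = -14259/933482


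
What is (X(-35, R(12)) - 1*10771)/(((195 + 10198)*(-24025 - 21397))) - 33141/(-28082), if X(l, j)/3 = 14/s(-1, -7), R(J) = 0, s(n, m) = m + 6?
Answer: 205857941552/174430177597 ≈ 1.1802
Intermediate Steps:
s(n, m) = 6 + m
X(l, j) = -42 (X(l, j) = 3*(14/(6 - 7)) = 3*(14/(-1)) = 3*(14*(-1)) = 3*(-14) = -42)
(X(-35, R(12)) - 1*10771)/(((195 + 10198)*(-24025 - 21397))) - 33141/(-28082) = (-42 - 1*10771)/(((195 + 10198)*(-24025 - 21397))) - 33141/(-28082) = (-42 - 10771)/((10393*(-45422))) - 33141*(-1/28082) = -10813/(-472070846) + 33141/28082 = -10813*(-1/472070846) + 33141/28082 = 10813/472070846 + 33141/28082 = 205857941552/174430177597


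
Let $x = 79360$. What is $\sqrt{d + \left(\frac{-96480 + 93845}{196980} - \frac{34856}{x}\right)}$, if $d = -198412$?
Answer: $\frac{i \sqrt{603949311740385015}}{1744680} \approx 445.44 i$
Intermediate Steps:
$\sqrt{d + \left(\frac{-96480 + 93845}{196980} - \frac{34856}{x}\right)} = \sqrt{-198412 - \left(\frac{4357}{9920} - \frac{-96480 + 93845}{196980}\right)} = \sqrt{-198412 - \frac{44219053}{97702080}} = \sqrt{- \frac{19385309316013}{97702080}} = \frac{i \sqrt{603949311740385015}}{1744680}$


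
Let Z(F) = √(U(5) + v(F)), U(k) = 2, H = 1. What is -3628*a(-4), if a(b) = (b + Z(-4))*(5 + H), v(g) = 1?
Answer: 87072 - 21768*√3 ≈ 49369.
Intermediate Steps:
Z(F) = √3 (Z(F) = √(2 + 1) = √3)
a(b) = 6*b + 6*√3 (a(b) = (b + √3)*(5 + 1) = (b + √3)*6 = 6*b + 6*√3)
-3628*a(-4) = -3628*(6*(-4) + 6*√3) = -3628*(-24 + 6*√3) = 87072 - 21768*√3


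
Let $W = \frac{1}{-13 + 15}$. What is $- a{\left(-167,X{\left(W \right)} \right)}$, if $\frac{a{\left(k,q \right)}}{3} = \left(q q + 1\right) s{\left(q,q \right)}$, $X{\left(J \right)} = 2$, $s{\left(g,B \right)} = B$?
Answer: $-30$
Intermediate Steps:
$W = \frac{1}{2} \approx 0.5$
$a{\left(k,q \right)} = 3 q \left(1 + q^{2}\right)$ ($a{\left(k,q \right)} = 3 \left(q q + 1\right) q = 3 \left(q^{2} + 1\right) q = 3 \left(1 + q^{2}\right) q = 3 q \left(1 + q^{2}\right)$)
$- a{\left(-167,X{\left(W \right)} \right)} = - 3 \cdot 2 \left(1 + 2^{2}\right) = - 3 \cdot 2 \left(1 + 4\right) = - 3 \cdot 2 \cdot 5 = \left(-1\right) 30 = -30$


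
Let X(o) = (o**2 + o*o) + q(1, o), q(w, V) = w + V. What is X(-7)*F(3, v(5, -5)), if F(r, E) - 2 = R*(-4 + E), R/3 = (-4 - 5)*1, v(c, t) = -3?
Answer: 17572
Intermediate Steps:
q(w, V) = V + w
X(o) = 1 + o + 2*o**2 (X(o) = (o**2 + o*o) + (o + 1) = (o**2 + o**2) + (1 + o) = 2*o**2 + (1 + o) = 1 + o + 2*o**2)
R = -27 (R = 3*((-4 - 5)*1) = 3*(-9*1) = 3*(-9) = -27)
F(r, E) = 110 - 27*E (F(r, E) = 2 - 27*(-4 + E) = 2 + (108 - 27*E) = 110 - 27*E)
X(-7)*F(3, v(5, -5)) = (1 - 7 + 2*(-7)**2)*(110 - 27*(-3)) = (1 - 7 + 2*49)*(110 + 81) = (1 - 7 + 98)*191 = 92*191 = 17572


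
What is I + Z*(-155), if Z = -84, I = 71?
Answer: 13091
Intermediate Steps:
I + Z*(-155) = 71 - 84*(-155) = 71 + 13020 = 13091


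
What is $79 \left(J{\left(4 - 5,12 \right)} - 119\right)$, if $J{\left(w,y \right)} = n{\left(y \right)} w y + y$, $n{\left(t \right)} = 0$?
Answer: $-8453$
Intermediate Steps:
$J{\left(w,y \right)} = y$ ($J{\left(w,y \right)} = 0 w y + y = 0 y + y = 0 + y = y$)
$79 \left(J{\left(4 - 5,12 \right)} - 119\right) = 79 \left(12 - 119\right) = 79 \left(-107\right) = -8453$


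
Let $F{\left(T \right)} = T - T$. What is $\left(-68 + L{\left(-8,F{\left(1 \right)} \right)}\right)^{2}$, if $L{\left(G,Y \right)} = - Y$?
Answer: $4624$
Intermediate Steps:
$F{\left(T \right)} = 0$
$\left(-68 + L{\left(-8,F{\left(1 \right)} \right)}\right)^{2} = \left(-68 - 0\right)^{2} = \left(-68 + 0\right)^{2} = \left(-68\right)^{2} = 4624$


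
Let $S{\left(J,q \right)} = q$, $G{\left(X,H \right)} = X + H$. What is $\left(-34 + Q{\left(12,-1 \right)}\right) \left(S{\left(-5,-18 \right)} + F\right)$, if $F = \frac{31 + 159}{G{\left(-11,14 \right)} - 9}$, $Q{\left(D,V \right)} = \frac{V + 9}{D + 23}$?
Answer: $\frac{58706}{35} \approx 1677.3$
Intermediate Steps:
$G{\left(X,H \right)} = H + X$
$Q{\left(D,V \right)} = \frac{9 + V}{23 + D}$
$F = - \frac{95}{3}$ ($F = \frac{31 + 159}{\left(14 - 11\right) - 9} = \frac{190}{3 - 9} = \frac{190}{-6} = 190 \left(- \frac{1}{6}\right) = - \frac{95}{3} \approx -31.667$)
$\left(-34 + Q{\left(12,-1 \right)}\right) \left(S{\left(-5,-18 \right)} + F\right) = \left(-34 + \frac{9 - 1}{23 + 12}\right) \left(-18 - \frac{95}{3}\right) = \left(-34 + \frac{1}{35} \cdot 8\right) \left(- \frac{149}{3}\right) = \left(-34 + \frac{8}{35}\right) \left(- \frac{149}{3}\right) = \left(- \frac{1182}{35}\right) \left(- \frac{149}{3}\right) = \frac{58706}{35}$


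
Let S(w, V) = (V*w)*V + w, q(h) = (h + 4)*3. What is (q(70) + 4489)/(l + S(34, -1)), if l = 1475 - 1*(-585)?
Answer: 673/304 ≈ 2.2138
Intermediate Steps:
q(h) = 12 + 3*h (q(h) = (4 + h)*3 = 12 + 3*h)
S(w, V) = w + w*V**2 (S(w, V) = w*V**2 + w = w + w*V**2)
l = 2060 (l = 1475 + 585 = 2060)
(q(70) + 4489)/(l + S(34, -1)) = ((12 + 3*70) + 4489)/(2060 + 34*(1 + (-1)**2)) = ((12 + 210) + 4489)/(2060 + 34*(1 + 1)) = (222 + 4489)/(2060 + 34*2) = 4711/(2060 + 68) = 4711/2128 = 4711*(1/2128) = 673/304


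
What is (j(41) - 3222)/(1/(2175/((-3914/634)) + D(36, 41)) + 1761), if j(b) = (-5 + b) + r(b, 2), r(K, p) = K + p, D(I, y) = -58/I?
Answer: -39184733329/21954885357 ≈ -1.7848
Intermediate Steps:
j(b) = -3 + 2*b (j(b) = (-5 + b) + (b + 2) = (-5 + b) + (2 + b) = -3 + 2*b)
(j(41) - 3222)/(1/(2175/((-3914/634)) + D(36, 41)) + 1761) = ((-3 + 2*41) - 3222)/(1/(2175/((-3914/634)) - 58/36) + 1761) = ((-3 + 82) - 3222)/(1/(2175/((-3914*1/634)) - 58*1/36) + 1761) = (79 - 3222)/(1/(2175/(-1957/317) - 29/18) + 1761) = -3143/(1/(2175*(-317/1957) - 29/18) + 1761) = -3143/(1/(-689475/1957 - 29/18) + 1761) = -3143/(1/(-12467303/35226) + 1761) = -3143/(-35226/12467303 + 1761) = -3143/21954885357/12467303 = -3143*12467303/21954885357 = -39184733329/21954885357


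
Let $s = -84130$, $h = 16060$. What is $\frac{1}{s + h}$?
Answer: $- \frac{1}{68070} \approx -1.4691 \cdot 10^{-5}$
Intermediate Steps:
$\frac{1}{s + h} = \frac{1}{-84130 + 16060} = \frac{1}{-68070} = - \frac{1}{68070}$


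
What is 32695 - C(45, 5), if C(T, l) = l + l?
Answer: 32685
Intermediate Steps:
C(T, l) = 2*l
32695 - C(45, 5) = 32695 - 2*5 = 32695 - 1*10 = 32695 - 10 = 32685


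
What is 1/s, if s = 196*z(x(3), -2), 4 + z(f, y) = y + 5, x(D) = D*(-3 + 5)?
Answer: -1/196 ≈ -0.0051020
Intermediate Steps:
x(D) = 2*D (x(D) = D*2 = 2*D)
z(f, y) = 1 + y (z(f, y) = -4 + (y + 5) = -4 + (5 + y) = 1 + y)
s = -196 (s = 196*(1 - 2) = 196*(-1) = -196)
1/s = 1/(-196) = -1/196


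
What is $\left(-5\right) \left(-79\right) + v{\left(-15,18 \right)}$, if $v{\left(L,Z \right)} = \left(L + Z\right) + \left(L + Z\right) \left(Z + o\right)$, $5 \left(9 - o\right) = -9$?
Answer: $\frac{2422}{5} \approx 484.4$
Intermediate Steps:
$o = \frac{54}{5}$ ($o = 9 - - \frac{9}{5} = 9 + \frac{9}{5} = \frac{54}{5} \approx 10.8$)
$v{\left(L,Z \right)} = L + Z + \left(\frac{54}{5} + Z\right) \left(L + Z\right)$ ($v{\left(L,Z \right)} = \left(L + Z\right) + \left(L + Z\right) \left(Z + \frac{54}{5}\right) = \left(L + Z\right) + \left(L + Z\right) \left(\frac{54}{5} + Z\right) = \left(L + Z\right) + \left(\frac{54}{5} + Z\right) \left(L + Z\right) = L + Z + \left(\frac{54}{5} + Z\right) \left(L + Z\right)$)
$\left(-5\right) \left(-79\right) + v{\left(-15,18 \right)} = \left(-5\right) \left(-79\right) + \left(18^{2} + \frac{59}{5} \left(-15\right) + \frac{59}{5} \cdot 18 - 270\right) = 395 + \left(324 - 177 + \frac{1062}{5} - 270\right) = 395 + \frac{447}{5} = \frac{2422}{5}$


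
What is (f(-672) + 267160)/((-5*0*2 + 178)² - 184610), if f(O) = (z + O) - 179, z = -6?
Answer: -266303/152926 ≈ -1.7414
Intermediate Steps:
f(O) = -185 + O (f(O) = (-6 + O) - 179 = -185 + O)
(f(-672) + 267160)/((-5*0*2 + 178)² - 184610) = ((-185 - 672) + 267160)/((-5*0*2 + 178)² - 184610) = (-857 + 267160)/((0*2 + 178)² - 184610) = 266303/((0 + 178)² - 184610) = 266303/(178² - 184610) = 266303/(31684 - 184610) = 266303/(-152926) = 266303*(-1/152926) = -266303/152926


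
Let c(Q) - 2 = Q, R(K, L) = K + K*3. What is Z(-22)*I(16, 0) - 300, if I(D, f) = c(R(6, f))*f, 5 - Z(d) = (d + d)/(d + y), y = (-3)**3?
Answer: -300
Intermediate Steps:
R(K, L) = 4*K (R(K, L) = K + 3*K = 4*K)
c(Q) = 2 + Q
y = -27
Z(d) = 5 - 2*d/(-27 + d) (Z(d) = 5 - (d + d)/(d - 27) = 5 - 2*d/(-27 + d))
I(D, f) = 26*f (I(D, f) = (2 + 4*6)*f = (2 + 24)*f = 26*f)
Z(-22)*I(16, 0) - 300 = (3*(-45 - 22)/(-27 - 22))*(26*0) - 300 = (3*(-67)/(-49))*0 - 300 = (3*(-1/49)*(-67))*0 - 300 = (201/49)*0 - 300 = 0 - 300 = -300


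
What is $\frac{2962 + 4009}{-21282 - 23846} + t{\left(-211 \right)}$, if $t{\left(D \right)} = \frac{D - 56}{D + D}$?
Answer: $\frac{4553707}{9522008} \approx 0.47823$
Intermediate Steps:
$t{\left(D \right)} = \frac{-56 + D}{2 D}$
$\frac{2962 + 4009}{-21282 - 23846} + t{\left(-211 \right)} = \frac{2962 + 4009}{-21282 - 23846} + \frac{-56 - 211}{2 \left(-211\right)} = \frac{6971}{-45128} + \frac{1}{2} \left(- \frac{1}{211}\right) \left(-267\right) = 6971 \left(- \frac{1}{45128}\right) + \frac{267}{422} = - \frac{6971}{45128} + \frac{267}{422} = \frac{4553707}{9522008}$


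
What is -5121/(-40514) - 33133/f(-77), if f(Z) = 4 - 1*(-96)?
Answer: -670919131/2025700 ≈ -331.20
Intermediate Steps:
f(Z) = 100 (f(Z) = 4 + 96 = 100)
-5121/(-40514) - 33133/f(-77) = -5121/(-40514) - 33133/100 = -5121*(-1/40514) - 33133*1/100 = 5121/40514 - 33133/100 = -670919131/2025700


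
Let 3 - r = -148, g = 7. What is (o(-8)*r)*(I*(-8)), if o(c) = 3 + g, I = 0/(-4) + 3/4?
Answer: -9060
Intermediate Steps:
I = ¾ (I = 0*(-¼) + 3*(¼) = 0 + ¾ = ¾ ≈ 0.75000)
r = 151 (r = 3 - 1*(-148) = 3 + 148 = 151)
o(c) = 10 (o(c) = 3 + 7 = 10)
(o(-8)*r)*(I*(-8)) = (10*151)*((¾)*(-8)) = 1510*(-6) = -9060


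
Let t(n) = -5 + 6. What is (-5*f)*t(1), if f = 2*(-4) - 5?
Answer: 65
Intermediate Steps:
t(n) = 1
f = -13 (f = -8 - 5 = -13)
(-5*f)*t(1) = -5*(-13)*1 = 65*1 = 65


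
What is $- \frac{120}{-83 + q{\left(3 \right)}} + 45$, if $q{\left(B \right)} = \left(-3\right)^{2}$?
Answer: $\frac{1725}{37} \approx 46.622$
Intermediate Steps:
$q{\left(B \right)} = 9$
$- \frac{120}{-83 + q{\left(3 \right)}} + 45 = - \frac{120}{-83 + 9} + 45 = - \frac{120}{-74} + 45 = \left(-120\right) \left(- \frac{1}{74}\right) + 45 = \frac{60}{37} + 45 = \frac{1725}{37}$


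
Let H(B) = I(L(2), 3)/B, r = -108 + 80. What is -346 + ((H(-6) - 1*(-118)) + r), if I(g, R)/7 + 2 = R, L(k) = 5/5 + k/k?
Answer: -1543/6 ≈ -257.17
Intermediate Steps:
L(k) = 2 (L(k) = 5*(⅕) + 1 = 1 + 1 = 2)
r = -28
I(g, R) = -14 + 7*R
H(B) = 7/B (H(B) = (-14 + 7*3)/B = (-14 + 21)/B = 7/B)
-346 + ((H(-6) - 1*(-118)) + r) = -346 + ((7/(-6) - 1*(-118)) - 28) = -346 + ((7*(-⅙) + 118) - 28) = -346 + ((-7/6 + 118) - 28) = -346 + (701/6 - 28) = -346 + 533/6 = -1543/6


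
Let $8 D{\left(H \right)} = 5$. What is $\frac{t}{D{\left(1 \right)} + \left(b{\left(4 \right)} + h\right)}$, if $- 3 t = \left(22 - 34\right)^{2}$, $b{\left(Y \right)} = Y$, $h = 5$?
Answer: $- \frac{384}{77} \approx -4.987$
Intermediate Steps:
$D{\left(H \right)} = \frac{5}{8}$ ($D{\left(H \right)} = \frac{1}{8} \cdot 5 = \frac{5}{8}$)
$t = -48$ ($t = - \frac{\left(22 - 34\right)^{2}}{3} = - \frac{\left(-12\right)^{2}}{3} = \left(- \frac{1}{3}\right) 144 = -48$)
$\frac{t}{D{\left(1 \right)} + \left(b{\left(4 \right)} + h\right)} = \frac{1}{\frac{5}{8} + \left(4 + 5\right)} \left(-48\right) = \frac{1}{\frac{5}{8} + 9} \left(-48\right) = \frac{1}{\frac{77}{8}} \left(-48\right) = \frac{8}{77} \left(-48\right) = - \frac{384}{77}$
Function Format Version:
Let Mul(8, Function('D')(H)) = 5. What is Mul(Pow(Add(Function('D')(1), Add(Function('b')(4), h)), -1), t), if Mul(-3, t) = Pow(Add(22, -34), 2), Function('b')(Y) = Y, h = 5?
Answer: Rational(-384, 77) ≈ -4.9870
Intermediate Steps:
Function('D')(H) = Rational(5, 8) (Function('D')(H) = Mul(Rational(1, 8), 5) = Rational(5, 8))
t = -48 (t = Mul(Rational(-1, 3), Pow(Add(22, -34), 2)) = Mul(Rational(-1, 3), Pow(-12, 2)) = Mul(Rational(-1, 3), 144) = -48)
Mul(Pow(Add(Function('D')(1), Add(Function('b')(4), h)), -1), t) = Mul(Pow(Add(Rational(5, 8), Add(4, 5)), -1), -48) = Mul(Pow(Add(Rational(5, 8), 9), -1), -48) = Mul(Pow(Rational(77, 8), -1), -48) = Mul(Rational(8, 77), -48) = Rational(-384, 77)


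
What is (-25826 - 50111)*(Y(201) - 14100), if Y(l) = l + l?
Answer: 1040185026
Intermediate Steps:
Y(l) = 2*l
(-25826 - 50111)*(Y(201) - 14100) = (-25826 - 50111)*(2*201 - 14100) = -75937*(402 - 14100) = -75937*(-13698) = 1040185026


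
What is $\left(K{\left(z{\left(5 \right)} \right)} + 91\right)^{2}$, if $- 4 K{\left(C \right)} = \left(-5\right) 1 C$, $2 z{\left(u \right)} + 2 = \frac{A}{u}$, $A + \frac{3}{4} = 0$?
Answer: $\frac{8231161}{1024} \approx 8038.2$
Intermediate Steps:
$A = - \frac{3}{4}$ ($A = - \frac{3}{4} + 0 = - \frac{3}{4} \approx -0.75$)
$z{\left(u \right)} = -1 - \frac{3}{8 u}$ ($z{\left(u \right)} = -1 + \frac{\left(- \frac{3}{4}\right) \frac{1}{u}}{2} = -1 - \frac{3}{8 u}$)
$K{\left(C \right)} = \frac{5 C}{4}$ ($K{\left(C \right)} = - \frac{\left(-5\right) 1 C}{4} = - \frac{\left(-5\right) C}{4} = \frac{5 C}{4}$)
$\left(K{\left(z{\left(5 \right)} \right)} + 91\right)^{2} = \left(\frac{5 \frac{- \frac{3}{8} - 5}{5}}{4} + 91\right)^{2} = \left(\frac{5 \cdot \frac{1}{5} \left(- \frac{43}{8}\right)}{4} + 91\right)^{2} = \left(\frac{5}{4} \left(- \frac{43}{40}\right) + 91\right)^{2} = \left(- \frac{43}{32} + 91\right)^{2} = \left(\frac{2869}{32}\right)^{2} = \frac{8231161}{1024}$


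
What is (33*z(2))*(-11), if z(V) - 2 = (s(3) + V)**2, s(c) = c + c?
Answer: -23958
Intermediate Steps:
s(c) = 2*c
z(V) = 2 + (6 + V)**2 (z(V) = 2 + (2*3 + V)**2 = 2 + (6 + V)**2)
(33*z(2))*(-11) = (33*(2 + (6 + 2)**2))*(-11) = (33*(2 + 8**2))*(-11) = (33*(2 + 64))*(-11) = (33*66)*(-11) = 2178*(-11) = -23958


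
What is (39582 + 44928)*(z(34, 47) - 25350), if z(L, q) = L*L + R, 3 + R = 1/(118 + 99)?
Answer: -443740713480/217 ≈ -2.0449e+9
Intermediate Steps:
R = -650/217 (R = -3 + 1/(118 + 99) = -3 + 1/217 = -650/217 ≈ -2.9954)
z(L, q) = -650/217 + L² (z(L, q) = L*L - 650/217 = L² - 650/217 = -650/217 + L²)
(39582 + 44928)*(z(34, 47) - 25350) = (39582 + 44928)*((-650/217 + 34²) - 25350) = 84510*((-650/217 + 1156) - 25350) = 84510*(250202/217 - 25350) = 84510*(-5250748/217) = -443740713480/217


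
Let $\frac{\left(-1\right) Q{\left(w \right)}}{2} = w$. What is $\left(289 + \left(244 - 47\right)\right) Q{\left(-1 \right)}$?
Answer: $972$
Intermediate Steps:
$Q{\left(w \right)} = - 2 w$
$\left(289 + \left(244 - 47\right)\right) Q{\left(-1 \right)} = \left(289 + \left(244 - 47\right)\right) \left(\left(-2\right) \left(-1\right)\right) = \left(289 + 197\right) 2 = 486 \cdot 2 = 972$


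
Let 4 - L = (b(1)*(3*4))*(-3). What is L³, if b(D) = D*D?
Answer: 64000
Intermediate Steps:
b(D) = D²
L = 40 (L = 4 - 1²*(3*4)*(-3) = 4 - 1*12*(-3) = 4 - 12*(-3) = 4 - 1*(-36) = 4 + 36 = 40)
L³ = 40³ = 64000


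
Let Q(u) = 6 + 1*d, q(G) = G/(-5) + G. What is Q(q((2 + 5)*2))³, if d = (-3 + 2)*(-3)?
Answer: 729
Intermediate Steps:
d = 3 (d = -1*(-3) = 3)
q(G) = 4*G/5 (q(G) = -G/5 + G = 4*G/5)
Q(u) = 9 (Q(u) = 6 + 1*3 = 6 + 3 = 9)
Q(q((2 + 5)*2))³ = 9³ = 729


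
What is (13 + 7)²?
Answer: 400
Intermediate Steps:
(13 + 7)² = 20² = 400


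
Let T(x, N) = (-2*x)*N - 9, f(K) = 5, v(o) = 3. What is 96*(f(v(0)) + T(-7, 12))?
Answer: 15744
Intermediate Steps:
T(x, N) = -9 - 2*N*x (T(x, N) = -2*N*x - 9 = -9 - 2*N*x)
96*(f(v(0)) + T(-7, 12)) = 96*(5 + (-9 - 2*12*(-7))) = 96*(5 + (-9 + 168)) = 96*(5 + 159) = 96*164 = 15744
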